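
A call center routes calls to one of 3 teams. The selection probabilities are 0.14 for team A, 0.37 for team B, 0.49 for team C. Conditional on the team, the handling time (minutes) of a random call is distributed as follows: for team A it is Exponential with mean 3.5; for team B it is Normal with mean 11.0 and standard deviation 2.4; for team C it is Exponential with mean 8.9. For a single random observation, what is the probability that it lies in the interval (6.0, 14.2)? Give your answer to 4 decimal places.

Conditional on each team, P(6.0 < X < 14.2): A: 0.162794; B: 0.890178; C: 0.30678.
By total probability, P(6.0 < X < 14.2) = 0.14·0.162794 + 0.37·0.890178 + 0.49·0.30678 = 0.502479.

0.5025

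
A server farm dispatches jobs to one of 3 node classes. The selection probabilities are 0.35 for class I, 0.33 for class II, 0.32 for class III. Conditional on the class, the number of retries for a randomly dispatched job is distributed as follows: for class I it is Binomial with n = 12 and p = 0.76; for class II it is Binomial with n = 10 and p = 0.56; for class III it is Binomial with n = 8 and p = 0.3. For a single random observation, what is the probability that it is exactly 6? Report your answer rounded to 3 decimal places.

Conditional on each class, P(X = 6): I: 0.0340268; II: 0.242749; III: 0.0100019.
By total probability, P(X = 6) = 0.35·0.0340268 + 0.33·0.242749 + 0.32·0.0100019 = 0.0952173.

0.095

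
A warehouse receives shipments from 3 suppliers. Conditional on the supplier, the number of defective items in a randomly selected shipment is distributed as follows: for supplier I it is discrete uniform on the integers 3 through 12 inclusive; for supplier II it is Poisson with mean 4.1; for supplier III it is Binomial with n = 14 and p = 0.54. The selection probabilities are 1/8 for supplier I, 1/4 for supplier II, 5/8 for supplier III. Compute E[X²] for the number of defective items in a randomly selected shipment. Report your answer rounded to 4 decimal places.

For each component E[X²] = Var + (mean)², giving I: 64.5; II: 20.91; III: 60.6312.
Overall E[X²] = 0.125·64.5 + 0.25·20.91 + 0.625·60.6312 = 51.1845.

51.1845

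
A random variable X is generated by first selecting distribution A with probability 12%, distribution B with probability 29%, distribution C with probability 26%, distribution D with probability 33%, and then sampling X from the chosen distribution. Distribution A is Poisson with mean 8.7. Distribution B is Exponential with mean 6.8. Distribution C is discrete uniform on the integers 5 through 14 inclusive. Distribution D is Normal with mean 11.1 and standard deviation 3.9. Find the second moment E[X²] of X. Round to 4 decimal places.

108.2346

For each component E[X²] = Var + (mean)², giving A: 84.39; B: 92.48; C: 98.5; D: 138.42.
Overall E[X²] = 0.12·84.39 + 0.29·92.48 + 0.26·98.5 + 0.33·138.42 = 108.235.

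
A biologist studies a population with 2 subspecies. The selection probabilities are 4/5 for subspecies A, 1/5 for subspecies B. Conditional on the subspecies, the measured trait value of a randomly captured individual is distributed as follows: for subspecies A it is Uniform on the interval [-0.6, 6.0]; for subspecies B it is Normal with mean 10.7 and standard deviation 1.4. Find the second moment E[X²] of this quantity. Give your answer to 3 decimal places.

For each component E[X²] = Var + (mean)², giving A: 10.92; B: 116.45.
Overall E[X²] = 0.8·10.92 + 0.2·116.45 = 32.026.

32.026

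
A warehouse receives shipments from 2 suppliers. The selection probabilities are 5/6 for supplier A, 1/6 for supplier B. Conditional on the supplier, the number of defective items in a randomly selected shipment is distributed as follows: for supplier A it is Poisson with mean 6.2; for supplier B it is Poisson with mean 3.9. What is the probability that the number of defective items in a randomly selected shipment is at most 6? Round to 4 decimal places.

Conditional on each supplier, P(X ≤ 6): A: 0.574213; B: 0.899483.
By total probability, P(X ≤ 6) = 0.833333·0.574213 + 0.166667·0.899483 = 0.628425.

0.6284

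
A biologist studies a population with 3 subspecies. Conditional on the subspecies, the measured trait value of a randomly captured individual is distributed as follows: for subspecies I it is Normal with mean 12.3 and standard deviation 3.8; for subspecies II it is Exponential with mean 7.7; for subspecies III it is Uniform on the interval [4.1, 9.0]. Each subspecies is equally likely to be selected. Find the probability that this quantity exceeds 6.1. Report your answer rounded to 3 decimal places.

0.664

Conditional on each subspecies, P(X > 6.1): I: 0.948616; II: 0.452844; III: 0.591837.
By total probability, P(X > 6.1) = 0.333333·0.948616 + 0.333333·0.452844 + 0.333333·0.591837 = 0.664432.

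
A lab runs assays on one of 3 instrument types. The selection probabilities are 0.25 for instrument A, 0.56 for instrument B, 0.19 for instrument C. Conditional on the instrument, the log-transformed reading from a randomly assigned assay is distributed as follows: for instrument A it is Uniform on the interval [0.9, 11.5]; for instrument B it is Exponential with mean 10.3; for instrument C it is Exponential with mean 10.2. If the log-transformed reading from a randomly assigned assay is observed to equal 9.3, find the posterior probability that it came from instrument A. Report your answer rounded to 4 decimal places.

Likelihoods f(9.3 | ·): A: 0.0943396; B: 0.039358; C: 0.0393936.
Posterior ∝ prior × likelihood. Numerator for A: 0.25·0.0943396 = 0.0235849.
Normalizing constant: 0.25·0.0943396 + 0.56·0.039358 + 0.19·0.0393936 = 0.0531102.
P(A | observation) = 0.0235849 / 0.0531102 = 0.444075.

0.4441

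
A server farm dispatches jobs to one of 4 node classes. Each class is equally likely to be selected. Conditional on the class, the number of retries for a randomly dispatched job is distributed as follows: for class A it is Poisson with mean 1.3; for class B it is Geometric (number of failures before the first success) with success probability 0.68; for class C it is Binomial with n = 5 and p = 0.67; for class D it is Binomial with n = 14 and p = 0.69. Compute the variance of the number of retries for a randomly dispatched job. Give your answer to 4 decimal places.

14.4813

Per component, A: μ=1.3, E[X²]=2.99; B: μ=0.470588, E[X²]=0.913495; C: μ=3.35, E[X²]=12.328; D: μ=9.66, E[X²]=96.3102.
E[X] = 0.25·1.3 + 0.25·0.470588 + 0.25·3.35 + 0.25·9.66 = 3.69515.
E[X²] = 0.25·2.99 + 0.25·0.913495 + 0.25·12.328 + 0.25·96.3102 = 28.1354.
Var(X) = E[X²] − (E[X])² = 28.1354 − 13.6541 = 14.4813.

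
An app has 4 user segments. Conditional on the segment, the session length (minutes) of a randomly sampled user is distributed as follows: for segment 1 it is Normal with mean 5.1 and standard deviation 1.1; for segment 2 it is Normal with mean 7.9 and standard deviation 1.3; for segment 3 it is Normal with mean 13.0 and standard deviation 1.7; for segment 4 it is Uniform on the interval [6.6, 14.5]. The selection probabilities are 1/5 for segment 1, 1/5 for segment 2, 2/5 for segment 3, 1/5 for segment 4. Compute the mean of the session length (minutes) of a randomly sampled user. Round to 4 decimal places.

Component means — 1: 5.1; 2: 7.9; 3: 13; 4: 10.55.
E[X] = 0.2·5.1 + 0.2·7.9 + 0.4·13 + 0.2·10.55 = 9.91.

9.9100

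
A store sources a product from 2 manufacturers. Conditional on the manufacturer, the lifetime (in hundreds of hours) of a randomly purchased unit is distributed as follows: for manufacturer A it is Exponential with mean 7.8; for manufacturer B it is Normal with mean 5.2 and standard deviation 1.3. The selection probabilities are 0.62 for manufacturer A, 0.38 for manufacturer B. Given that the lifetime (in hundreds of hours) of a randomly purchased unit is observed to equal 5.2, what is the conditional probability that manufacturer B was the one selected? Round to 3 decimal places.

0.741

Likelihoods f(5.2 | ·): A: 0.0658227; B: 0.306879.
Posterior ∝ prior × likelihood. Numerator for B: 0.38·0.306879 = 0.116614.
Normalizing constant: 0.62·0.0658227 + 0.38·0.306879 = 0.157424.
P(B | observation) = 0.116614 / 0.157424 = 0.740763.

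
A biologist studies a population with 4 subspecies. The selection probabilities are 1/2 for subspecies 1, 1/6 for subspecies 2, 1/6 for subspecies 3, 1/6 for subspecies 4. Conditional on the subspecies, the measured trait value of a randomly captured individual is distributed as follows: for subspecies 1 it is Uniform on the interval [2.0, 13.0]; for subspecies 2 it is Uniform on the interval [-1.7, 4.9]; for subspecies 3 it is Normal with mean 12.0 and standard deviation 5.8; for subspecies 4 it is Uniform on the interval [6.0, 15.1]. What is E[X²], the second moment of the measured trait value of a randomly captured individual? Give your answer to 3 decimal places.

For each component E[X²] = Var + (mean)², giving 1: 66.3333; 2: 6.19; 3: 177.64; 4: 118.203.
Overall E[X²] = 0.5·66.3333 + 0.166667·6.19 + 0.166667·177.64 + 0.166667·118.203 = 83.5056.

83.506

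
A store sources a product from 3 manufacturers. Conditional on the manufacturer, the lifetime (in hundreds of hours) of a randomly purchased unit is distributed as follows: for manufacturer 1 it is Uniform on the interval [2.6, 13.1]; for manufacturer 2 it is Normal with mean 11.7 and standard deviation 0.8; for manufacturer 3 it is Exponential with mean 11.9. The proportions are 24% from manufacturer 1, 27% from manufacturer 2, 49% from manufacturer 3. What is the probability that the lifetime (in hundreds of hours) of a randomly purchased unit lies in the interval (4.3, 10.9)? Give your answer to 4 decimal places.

Conditional on each manufacturer, P(4.3 < X < 10.9): 1: 0.628571; 2: 0.158655; 3: 0.296609.
By total probability, P(4.3 < X < 10.9) = 0.24·0.628571 + 0.27·0.158655 + 0.49·0.296609 = 0.339033.

0.3390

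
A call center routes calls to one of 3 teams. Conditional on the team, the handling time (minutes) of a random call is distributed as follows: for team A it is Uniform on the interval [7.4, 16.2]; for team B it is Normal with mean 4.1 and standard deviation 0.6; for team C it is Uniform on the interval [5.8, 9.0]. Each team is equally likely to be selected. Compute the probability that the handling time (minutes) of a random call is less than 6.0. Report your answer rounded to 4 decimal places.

0.3539

Conditional on each team, P(X < 6.0): A: 0; B: 0.999229; C: 0.0625.
By total probability, P(X < 6.0) = 0.333333·0 + 0.333333·0.999229 + 0.333333·0.0625 = 0.35391.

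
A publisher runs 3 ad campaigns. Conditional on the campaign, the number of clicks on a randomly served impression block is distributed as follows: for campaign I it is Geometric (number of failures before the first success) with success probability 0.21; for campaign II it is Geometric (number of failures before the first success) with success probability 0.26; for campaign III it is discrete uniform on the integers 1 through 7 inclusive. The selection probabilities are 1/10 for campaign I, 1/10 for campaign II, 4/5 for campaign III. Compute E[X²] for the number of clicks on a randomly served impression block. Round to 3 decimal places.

For each component E[X²] = Var + (mean)², giving I: 32.0658; II: 19.0473; III: 20.
Overall E[X²] = 0.1·32.0658 + 0.1·19.0473 + 0.8·20 = 21.1113.

21.111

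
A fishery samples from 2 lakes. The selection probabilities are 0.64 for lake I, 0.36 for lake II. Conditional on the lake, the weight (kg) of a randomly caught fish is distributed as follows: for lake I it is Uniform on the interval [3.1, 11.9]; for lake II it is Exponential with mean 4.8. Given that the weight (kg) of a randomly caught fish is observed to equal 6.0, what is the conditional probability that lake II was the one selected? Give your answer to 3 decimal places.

0.228

Likelihoods f(6.0 | ·): I: 0.113636; II: 0.0596885.
Posterior ∝ prior × likelihood. Numerator for II: 0.36·0.0596885 = 0.0214879.
Normalizing constant: 0.64·0.113636 + 0.36·0.0596885 = 0.0942151.
P(II | observation) = 0.0214879 / 0.0942151 = 0.228072.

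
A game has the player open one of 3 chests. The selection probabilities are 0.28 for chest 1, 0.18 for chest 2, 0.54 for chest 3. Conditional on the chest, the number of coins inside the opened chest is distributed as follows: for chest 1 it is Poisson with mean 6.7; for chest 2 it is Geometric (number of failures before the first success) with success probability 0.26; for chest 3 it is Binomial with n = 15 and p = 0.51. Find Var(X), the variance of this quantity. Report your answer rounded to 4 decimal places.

Per component, 1: μ=6.7, E[X²]=51.59; 2: μ=2.84615, E[X²]=19.0473; 3: μ=7.65, E[X²]=62.271.
E[X] = 0.28·6.7 + 0.18·2.84615 + 0.54·7.65 = 6.51931.
E[X²] = 0.28·51.59 + 0.18·19.0473 + 0.54·62.271 = 51.5001.
Var(X) = E[X²] − (E[X])² = 51.5001 − 42.5014 = 8.99869.

8.9987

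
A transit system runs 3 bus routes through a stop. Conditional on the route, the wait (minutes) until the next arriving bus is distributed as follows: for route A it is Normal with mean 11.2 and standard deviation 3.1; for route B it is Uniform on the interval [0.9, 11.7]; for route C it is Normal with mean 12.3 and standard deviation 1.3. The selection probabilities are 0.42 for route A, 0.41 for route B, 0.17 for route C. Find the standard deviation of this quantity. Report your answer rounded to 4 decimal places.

Per component, A: μ=11.2, E[X²]=135.05; B: μ=6.3, E[X²]=49.41; C: μ=12.3, E[X²]=152.98.
E[X] = 0.42·11.2 + 0.41·6.3 + 0.17·12.3 = 9.378.
E[X²] = 0.42·135.05 + 0.41·49.41 + 0.17·152.98 = 102.986.
Var(X) = E[X²] − (E[X])² = 102.986 − 87.9469 = 15.0388.
SD(X) = √15.0388 = 3.87799.

3.8780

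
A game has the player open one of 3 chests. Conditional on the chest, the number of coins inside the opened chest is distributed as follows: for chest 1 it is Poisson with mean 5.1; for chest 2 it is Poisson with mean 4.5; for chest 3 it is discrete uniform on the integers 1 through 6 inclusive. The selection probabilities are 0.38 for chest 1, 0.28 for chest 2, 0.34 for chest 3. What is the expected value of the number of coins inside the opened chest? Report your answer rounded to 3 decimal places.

4.388

Component means — 1: 5.1; 2: 4.5; 3: 3.5.
E[X] = 0.38·5.1 + 0.28·4.5 + 0.34·3.5 = 4.388.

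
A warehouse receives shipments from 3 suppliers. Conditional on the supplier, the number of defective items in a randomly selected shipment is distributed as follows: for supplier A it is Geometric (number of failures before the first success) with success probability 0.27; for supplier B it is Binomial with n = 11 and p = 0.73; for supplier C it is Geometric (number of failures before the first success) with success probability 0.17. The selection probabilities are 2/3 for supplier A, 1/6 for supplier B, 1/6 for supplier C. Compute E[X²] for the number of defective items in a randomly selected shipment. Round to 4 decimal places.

31.4168

For each component E[X²] = Var + (mean)², giving A: 17.3237; B: 66.649; C: 52.5571.
Overall E[X²] = 0.666667·17.3237 + 0.166667·66.649 + 0.166667·52.5571 = 31.4168.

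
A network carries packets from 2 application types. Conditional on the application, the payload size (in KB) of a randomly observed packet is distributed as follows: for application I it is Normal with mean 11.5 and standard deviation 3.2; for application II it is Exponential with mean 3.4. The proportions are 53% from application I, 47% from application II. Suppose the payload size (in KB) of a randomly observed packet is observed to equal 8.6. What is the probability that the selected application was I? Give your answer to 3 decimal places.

Likelihoods f(8.6 | ·): I: 0.0826836; II: 0.0234429.
Posterior ∝ prior × likelihood. Numerator for I: 0.53·0.0826836 = 0.0438223.
Normalizing constant: 0.53·0.0826836 + 0.47·0.0234429 = 0.0548405.
P(I | observation) = 0.0438223 / 0.0548405 = 0.799087.

0.799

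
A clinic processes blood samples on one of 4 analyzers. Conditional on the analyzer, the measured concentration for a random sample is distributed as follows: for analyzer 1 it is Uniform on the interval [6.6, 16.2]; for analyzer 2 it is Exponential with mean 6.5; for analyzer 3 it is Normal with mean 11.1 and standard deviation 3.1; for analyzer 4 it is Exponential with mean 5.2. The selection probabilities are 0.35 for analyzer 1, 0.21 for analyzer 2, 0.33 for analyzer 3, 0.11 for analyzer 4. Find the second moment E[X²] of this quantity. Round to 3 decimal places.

For each component E[X²] = Var + (mean)², giving 1: 137.64; 2: 84.5; 3: 132.82; 4: 54.08.
Overall E[X²] = 0.35·137.64 + 0.21·84.5 + 0.33·132.82 + 0.11·54.08 = 115.698.

115.698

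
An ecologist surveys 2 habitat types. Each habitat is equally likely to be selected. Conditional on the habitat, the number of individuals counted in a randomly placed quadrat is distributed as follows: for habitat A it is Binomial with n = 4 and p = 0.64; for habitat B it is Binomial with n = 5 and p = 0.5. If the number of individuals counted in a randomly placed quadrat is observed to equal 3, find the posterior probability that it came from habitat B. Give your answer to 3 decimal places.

Likelihoods P(X=3 | ·): A: 0.377487; B: 0.3125.
Posterior ∝ prior × likelihood. Numerator for B: 0.5·0.3125 = 0.15625.
Normalizing constant: 0.5·0.377487 + 0.5·0.3125 = 0.344994.
P(B | observation) = 0.15625 / 0.344994 = 0.452907.

0.453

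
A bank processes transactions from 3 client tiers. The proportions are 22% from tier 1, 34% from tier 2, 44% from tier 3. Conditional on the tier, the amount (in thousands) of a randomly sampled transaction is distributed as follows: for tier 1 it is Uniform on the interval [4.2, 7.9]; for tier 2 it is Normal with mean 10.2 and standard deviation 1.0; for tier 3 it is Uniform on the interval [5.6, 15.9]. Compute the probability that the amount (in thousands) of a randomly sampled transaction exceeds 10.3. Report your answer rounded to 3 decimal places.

0.396

Conditional on each tier, P(X > 10.3): 1: 0; 2: 0.460172; 3: 0.543689.
By total probability, P(X > 10.3) = 0.22·0 + 0.34·0.460172 + 0.44·0.543689 = 0.395682.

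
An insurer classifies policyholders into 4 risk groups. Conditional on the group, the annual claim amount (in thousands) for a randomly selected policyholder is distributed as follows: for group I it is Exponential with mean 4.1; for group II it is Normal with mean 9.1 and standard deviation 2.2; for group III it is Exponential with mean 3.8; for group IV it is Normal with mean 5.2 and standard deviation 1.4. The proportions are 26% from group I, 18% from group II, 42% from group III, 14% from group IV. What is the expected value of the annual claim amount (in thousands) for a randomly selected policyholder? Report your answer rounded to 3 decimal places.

5.028

Component means — I: 4.1; II: 9.1; III: 3.8; IV: 5.2.
E[X] = 0.26·4.1 + 0.18·9.1 + 0.42·3.8 + 0.14·5.2 = 5.028.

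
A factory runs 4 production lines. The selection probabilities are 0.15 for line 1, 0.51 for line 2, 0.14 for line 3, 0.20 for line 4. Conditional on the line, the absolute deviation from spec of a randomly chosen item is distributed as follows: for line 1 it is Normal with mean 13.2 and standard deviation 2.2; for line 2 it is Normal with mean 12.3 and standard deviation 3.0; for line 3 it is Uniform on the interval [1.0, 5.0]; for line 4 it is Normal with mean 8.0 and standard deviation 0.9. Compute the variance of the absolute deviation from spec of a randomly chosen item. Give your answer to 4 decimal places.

17.4840

Per component, 1: μ=13.2, E[X²]=179.08; 2: μ=12.3, E[X²]=160.29; 3: μ=3, E[X²]=10.3333; 4: μ=8, E[X²]=64.81.
E[X] = 0.15·13.2 + 0.51·12.3 + 0.14·3 + 0.2·8 = 10.273.
E[X²] = 0.15·179.08 + 0.51·160.29 + 0.14·10.3333 + 0.2·64.81 = 123.019.
Var(X) = E[X²] − (E[X])² = 123.019 − 105.535 = 17.484.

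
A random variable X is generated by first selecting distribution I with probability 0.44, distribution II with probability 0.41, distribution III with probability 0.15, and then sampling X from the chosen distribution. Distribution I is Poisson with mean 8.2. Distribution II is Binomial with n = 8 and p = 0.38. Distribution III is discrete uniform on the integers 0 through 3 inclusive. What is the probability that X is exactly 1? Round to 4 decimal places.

0.0824

Conditional on each component, P(X = 1): I: 0.00225216; II: 0.107057; III: 0.25.
By total probability, P(X = 1) = 0.44·0.00225216 + 0.41·0.107057 + 0.15·0.25 = 0.0823844.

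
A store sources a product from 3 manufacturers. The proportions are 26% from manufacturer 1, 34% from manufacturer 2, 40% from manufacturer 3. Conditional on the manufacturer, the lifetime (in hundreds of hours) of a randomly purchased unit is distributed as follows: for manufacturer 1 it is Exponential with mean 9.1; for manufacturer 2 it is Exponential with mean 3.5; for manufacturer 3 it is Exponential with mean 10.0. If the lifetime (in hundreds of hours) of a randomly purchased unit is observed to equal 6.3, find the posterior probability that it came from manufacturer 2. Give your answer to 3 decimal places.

0.311

Likelihoods f(6.3 | ·): 1: 0.0549912; 2: 0.0472283; 3: 0.0532592.
Posterior ∝ prior × likelihood. Numerator for 2: 0.34·0.0472283 = 0.0160576.
Normalizing constant: 0.26·0.0549912 + 0.34·0.0472283 + 0.4·0.0532592 = 0.051659.
P(2 | observation) = 0.0160576 / 0.051659 = 0.310839.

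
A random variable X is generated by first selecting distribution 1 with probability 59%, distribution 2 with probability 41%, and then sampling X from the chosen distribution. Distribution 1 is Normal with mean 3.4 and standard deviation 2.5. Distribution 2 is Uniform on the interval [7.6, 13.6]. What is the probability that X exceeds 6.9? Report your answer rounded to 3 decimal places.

Conditional on each component, P(X > 6.9): 1: 0.0807567; 2: 1.
By total probability, P(X > 6.9) = 0.59·0.0807567 + 0.41·1 = 0.457646.

0.458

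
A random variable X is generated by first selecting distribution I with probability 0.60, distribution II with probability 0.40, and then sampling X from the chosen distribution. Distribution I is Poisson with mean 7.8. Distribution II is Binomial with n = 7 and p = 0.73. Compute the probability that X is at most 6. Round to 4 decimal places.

Conditional on each component, P(X ≤ 6): I: 0.338407; II: 0.889526.
By total probability, P(X ≤ 6) = 0.6·0.338407 + 0.4·0.889526 = 0.558855.

0.5589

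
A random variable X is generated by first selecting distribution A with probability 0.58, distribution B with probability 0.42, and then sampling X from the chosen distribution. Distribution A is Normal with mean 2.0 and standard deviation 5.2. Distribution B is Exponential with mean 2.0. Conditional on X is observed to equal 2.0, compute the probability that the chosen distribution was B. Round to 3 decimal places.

Likelihoods f(2.0 | ·): A: 0.0767197; B: 0.18394.
Posterior ∝ prior × likelihood. Numerator for B: 0.42·0.18394 = 0.0772547.
Normalizing constant: 0.58·0.0767197 + 0.42·0.18394 = 0.121752.
P(B | observation) = 0.0772547 / 0.121752 = 0.634524.

0.635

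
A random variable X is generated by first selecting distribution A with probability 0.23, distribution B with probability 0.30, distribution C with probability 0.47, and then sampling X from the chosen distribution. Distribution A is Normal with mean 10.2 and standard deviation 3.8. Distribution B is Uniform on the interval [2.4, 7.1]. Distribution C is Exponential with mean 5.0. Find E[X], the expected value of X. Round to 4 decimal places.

6.1210

Component means — A: 10.2; B: 4.75; C: 5.
E[X] = 0.23·10.2 + 0.3·4.75 + 0.47·5 = 6.121.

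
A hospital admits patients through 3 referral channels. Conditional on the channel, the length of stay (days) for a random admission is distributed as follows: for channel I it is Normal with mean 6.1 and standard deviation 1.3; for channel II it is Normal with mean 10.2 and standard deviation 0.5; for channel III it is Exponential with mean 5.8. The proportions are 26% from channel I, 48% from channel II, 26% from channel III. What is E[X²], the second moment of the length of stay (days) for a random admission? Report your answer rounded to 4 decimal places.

77.6660

For each component E[X²] = Var + (mean)², giving I: 38.9; II: 104.29; III: 67.28.
Overall E[X²] = 0.26·38.9 + 0.48·104.29 + 0.26·67.28 = 77.666.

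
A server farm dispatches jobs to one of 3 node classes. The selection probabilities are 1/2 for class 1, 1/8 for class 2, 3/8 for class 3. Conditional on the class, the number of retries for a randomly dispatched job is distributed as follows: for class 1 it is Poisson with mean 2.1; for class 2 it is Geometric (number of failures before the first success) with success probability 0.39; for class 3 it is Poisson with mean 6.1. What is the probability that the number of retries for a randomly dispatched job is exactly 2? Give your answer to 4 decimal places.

0.1688

Conditional on each class, P(X = 2): 1: 0.270016; 2: 0.145119; 3: 0.0417286.
By total probability, P(X = 2) = 0.5·0.270016 + 0.125·0.145119 + 0.375·0.0417286 = 0.168796.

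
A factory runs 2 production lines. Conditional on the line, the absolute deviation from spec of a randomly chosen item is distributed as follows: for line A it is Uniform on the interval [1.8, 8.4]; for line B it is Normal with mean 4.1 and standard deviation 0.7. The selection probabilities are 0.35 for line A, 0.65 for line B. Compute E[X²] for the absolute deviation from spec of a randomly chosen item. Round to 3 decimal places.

For each component E[X²] = Var + (mean)², giving A: 29.64; B: 17.3.
Overall E[X²] = 0.35·29.64 + 0.65·17.3 = 21.619.

21.619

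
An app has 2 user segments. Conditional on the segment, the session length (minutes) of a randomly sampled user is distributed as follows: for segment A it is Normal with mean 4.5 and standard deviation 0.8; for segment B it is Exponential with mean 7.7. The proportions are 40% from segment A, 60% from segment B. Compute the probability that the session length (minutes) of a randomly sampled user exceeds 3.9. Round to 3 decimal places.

Conditional on each segment, P(X > 3.9): A: 0.773373; B: 0.602605.
By total probability, P(X > 3.9) = 0.4·0.773373 + 0.6·0.602605 = 0.670912.

0.671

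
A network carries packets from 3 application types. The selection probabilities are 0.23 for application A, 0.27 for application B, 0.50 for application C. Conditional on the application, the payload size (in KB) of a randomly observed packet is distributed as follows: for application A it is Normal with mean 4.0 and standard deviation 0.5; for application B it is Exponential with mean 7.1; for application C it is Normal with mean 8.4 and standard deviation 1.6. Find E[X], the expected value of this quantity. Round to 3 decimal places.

Component means — A: 4; B: 7.1; C: 8.4.
E[X] = 0.23·4 + 0.27·7.1 + 0.5·8.4 = 7.037.

7.037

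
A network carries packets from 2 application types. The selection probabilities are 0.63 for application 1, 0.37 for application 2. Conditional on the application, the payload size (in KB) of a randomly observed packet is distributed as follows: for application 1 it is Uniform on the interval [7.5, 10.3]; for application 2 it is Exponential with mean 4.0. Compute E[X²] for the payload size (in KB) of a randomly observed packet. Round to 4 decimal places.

62.1539

For each component E[X²] = Var + (mean)², giving 1: 79.8633; 2: 32.
Overall E[X²] = 0.63·79.8633 + 0.37·32 = 62.1539.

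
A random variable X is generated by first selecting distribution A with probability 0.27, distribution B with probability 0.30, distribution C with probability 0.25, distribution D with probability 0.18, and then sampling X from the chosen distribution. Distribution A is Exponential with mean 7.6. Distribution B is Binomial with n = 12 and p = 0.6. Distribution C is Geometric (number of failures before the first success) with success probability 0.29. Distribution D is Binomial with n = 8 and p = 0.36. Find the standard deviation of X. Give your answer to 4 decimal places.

4.9496

Per component, A: μ=7.6, E[X²]=115.52; B: μ=7.2, E[X²]=54.72; C: μ=2.44828, E[X²]=14.4364; D: μ=2.88, E[X²]=10.1376.
E[X] = 0.27·7.6 + 0.3·7.2 + 0.25·2.44828 + 0.18·2.88 = 5.34247.
E[X²] = 0.27·115.52 + 0.3·54.72 + 0.25·14.4364 + 0.18·10.1376 = 53.0403.
Var(X) = E[X²] − (E[X])² = 53.0403 − 28.542 = 24.4983.
SD(X) = √24.4983 = 4.94957.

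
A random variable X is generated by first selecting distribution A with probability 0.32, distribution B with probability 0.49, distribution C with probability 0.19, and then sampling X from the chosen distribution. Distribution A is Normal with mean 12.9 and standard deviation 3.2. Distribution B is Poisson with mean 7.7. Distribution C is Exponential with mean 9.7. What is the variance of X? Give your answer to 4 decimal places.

30.1618

Per component, A: μ=12.9, E[X²]=176.65; B: μ=7.7, E[X²]=66.99; C: μ=9.7, E[X²]=188.18.
E[X] = 0.32·12.9 + 0.49·7.7 + 0.19·9.7 = 9.744.
E[X²] = 0.32·176.65 + 0.49·66.99 + 0.19·188.18 = 125.107.
Var(X) = E[X²] − (E[X])² = 125.107 − 94.9455 = 30.1618.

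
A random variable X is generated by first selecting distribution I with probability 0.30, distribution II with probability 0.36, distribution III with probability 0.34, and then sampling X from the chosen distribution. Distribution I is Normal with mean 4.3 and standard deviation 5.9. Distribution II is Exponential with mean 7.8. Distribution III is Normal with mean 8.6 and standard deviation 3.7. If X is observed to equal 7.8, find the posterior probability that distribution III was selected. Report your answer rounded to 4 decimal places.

Likelihoods f(7.8 | ·): I: 0.0567077; II: 0.047164; III: 0.105331.
Posterior ∝ prior × likelihood. Numerator for III: 0.34·0.105331 = 0.0358126.
Normalizing constant: 0.3·0.0567077 + 0.36·0.047164 + 0.34·0.105331 = 0.0698039.
P(III | observation) = 0.0358126 / 0.0698039 = 0.513045.

0.5130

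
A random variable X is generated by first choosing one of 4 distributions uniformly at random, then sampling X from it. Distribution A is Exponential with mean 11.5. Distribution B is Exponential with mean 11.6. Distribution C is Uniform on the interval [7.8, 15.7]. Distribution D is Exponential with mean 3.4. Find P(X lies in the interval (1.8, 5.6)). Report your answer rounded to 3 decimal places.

Conditional on each component, P(1.8 < X < 5.6): A: 0.240619; B: 0.239189; C: 0; D: 0.396336.
By total probability, P(1.8 < X < 5.6) = 0.25·0.240619 + 0.25·0.239189 + 0.25·0 + 0.25·0.396336 = 0.219036.

0.219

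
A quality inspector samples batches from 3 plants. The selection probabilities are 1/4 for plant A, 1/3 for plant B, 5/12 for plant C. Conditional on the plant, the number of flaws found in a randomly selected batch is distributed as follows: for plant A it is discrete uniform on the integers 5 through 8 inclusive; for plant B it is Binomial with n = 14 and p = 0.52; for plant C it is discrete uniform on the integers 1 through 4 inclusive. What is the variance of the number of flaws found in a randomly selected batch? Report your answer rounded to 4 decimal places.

6.8889

Per component, A: μ=6.5, E[X²]=43.5; B: μ=7.28, E[X²]=56.4928; C: μ=2.5, E[X²]=7.5.
E[X] = 0.25·6.5 + 0.333333·7.28 + 0.416667·2.5 = 5.09333.
E[X²] = 0.25·43.5 + 0.333333·56.4928 + 0.416667·7.5 = 32.8309.
Var(X) = E[X²] − (E[X])² = 32.8309 − 25.942 = 6.88889.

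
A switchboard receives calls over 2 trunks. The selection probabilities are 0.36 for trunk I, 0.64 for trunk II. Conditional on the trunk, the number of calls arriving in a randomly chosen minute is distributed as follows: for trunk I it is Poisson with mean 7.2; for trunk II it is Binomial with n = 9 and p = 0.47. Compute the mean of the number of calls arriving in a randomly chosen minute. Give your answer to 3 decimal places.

5.299

Component means — I: 7.2; II: 4.23.
E[X] = 0.36·7.2 + 0.64·4.23 = 5.2992.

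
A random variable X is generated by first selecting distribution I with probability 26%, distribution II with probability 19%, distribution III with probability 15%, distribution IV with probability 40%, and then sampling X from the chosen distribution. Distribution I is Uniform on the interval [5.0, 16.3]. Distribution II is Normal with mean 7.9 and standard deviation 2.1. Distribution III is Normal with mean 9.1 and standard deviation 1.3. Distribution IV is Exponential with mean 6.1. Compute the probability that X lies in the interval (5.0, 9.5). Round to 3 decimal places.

Conditional on each component, P(5.0 < X < 9.5): I: 0.39823; II: 0.693295; III: 0.620036; IV: 0.229888.
By total probability, P(5.0 < X < 9.5) = 0.26·0.39823 + 0.19·0.693295 + 0.15·0.620036 + 0.4·0.229888 = 0.420226.

0.420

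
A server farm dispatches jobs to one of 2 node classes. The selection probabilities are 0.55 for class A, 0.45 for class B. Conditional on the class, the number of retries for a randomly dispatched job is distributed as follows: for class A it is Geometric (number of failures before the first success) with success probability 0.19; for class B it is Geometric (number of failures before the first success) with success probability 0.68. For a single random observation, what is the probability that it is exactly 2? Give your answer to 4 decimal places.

0.0999

Conditional on each class, P(X = 2): A: 0.124659; B: 0.069632.
By total probability, P(X = 2) = 0.55·0.124659 + 0.45·0.069632 = 0.0998969.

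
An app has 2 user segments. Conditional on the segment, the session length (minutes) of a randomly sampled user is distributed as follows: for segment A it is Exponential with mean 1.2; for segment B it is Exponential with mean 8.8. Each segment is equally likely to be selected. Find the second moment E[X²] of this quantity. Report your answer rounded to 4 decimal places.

78.8800

For each component E[X²] = Var + (mean)², giving A: 2.88; B: 154.88.
Overall E[X²] = 0.5·2.88 + 0.5·154.88 = 78.88.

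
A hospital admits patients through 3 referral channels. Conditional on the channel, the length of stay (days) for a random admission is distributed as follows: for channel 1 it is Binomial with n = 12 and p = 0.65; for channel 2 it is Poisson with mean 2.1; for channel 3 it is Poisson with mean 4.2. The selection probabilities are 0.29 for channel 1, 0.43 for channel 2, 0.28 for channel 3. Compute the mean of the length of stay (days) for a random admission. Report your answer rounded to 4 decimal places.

4.3410

Component means — 1: 7.8; 2: 2.1; 3: 4.2.
E[X] = 0.29·7.8 + 0.43·2.1 + 0.28·4.2 = 4.341.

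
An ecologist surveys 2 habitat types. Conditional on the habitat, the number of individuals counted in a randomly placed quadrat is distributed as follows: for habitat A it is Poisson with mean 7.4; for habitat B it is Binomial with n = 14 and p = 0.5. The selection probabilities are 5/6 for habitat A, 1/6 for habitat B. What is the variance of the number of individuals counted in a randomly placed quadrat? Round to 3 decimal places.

Per component, A: μ=7.4, E[X²]=62.16; B: μ=7, E[X²]=52.5.
E[X] = 0.833333·7.4 + 0.166667·7 = 7.33333.
E[X²] = 0.833333·62.16 + 0.166667·52.5 = 60.55.
Var(X) = E[X²] − (E[X])² = 60.55 − 53.7778 = 6.77222.

6.772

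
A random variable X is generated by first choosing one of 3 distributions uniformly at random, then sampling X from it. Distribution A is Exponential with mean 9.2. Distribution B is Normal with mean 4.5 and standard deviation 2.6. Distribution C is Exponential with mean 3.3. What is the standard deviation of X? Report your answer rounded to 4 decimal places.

6.3702

Per component, A: μ=9.2, E[X²]=169.28; B: μ=4.5, E[X²]=27.01; C: μ=3.3, E[X²]=21.78.
E[X] = 0.333333·9.2 + 0.333333·4.5 + 0.333333·3.3 = 5.66667.
E[X²] = 0.333333·169.28 + 0.333333·27.01 + 0.333333·21.78 = 72.69.
Var(X) = E[X²] − (E[X])² = 72.69 − 32.1111 = 40.5789.
SD(X) = √40.5789 = 6.37016.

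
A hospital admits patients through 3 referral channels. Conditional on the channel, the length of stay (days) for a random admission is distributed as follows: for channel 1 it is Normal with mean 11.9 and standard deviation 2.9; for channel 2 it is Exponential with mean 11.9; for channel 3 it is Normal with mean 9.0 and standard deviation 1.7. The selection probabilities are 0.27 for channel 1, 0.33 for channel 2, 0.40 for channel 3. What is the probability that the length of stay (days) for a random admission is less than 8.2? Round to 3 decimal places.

0.319

Conditional on each channel, P(X < 8.2): 1: 0.101002; 2: 0.49796; 3: 0.318967.
By total probability, P(X < 8.2) = 0.27·0.101002 + 0.33·0.49796 + 0.4·0.318967 = 0.319184.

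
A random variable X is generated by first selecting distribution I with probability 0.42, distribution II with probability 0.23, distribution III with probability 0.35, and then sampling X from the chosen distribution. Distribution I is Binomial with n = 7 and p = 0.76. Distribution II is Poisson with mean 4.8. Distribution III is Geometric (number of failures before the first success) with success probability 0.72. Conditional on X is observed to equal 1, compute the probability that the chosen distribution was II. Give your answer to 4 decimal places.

0.1135

Likelihoods P(X=1 | ·): I: 0.00101667; II: 0.0395028; III: 0.2016.
Posterior ∝ prior × likelihood. Numerator for II: 0.23·0.0395028 = 0.00908564.
Normalizing constant: 0.42·0.00101667 + 0.23·0.0395028 + 0.35·0.2016 = 0.0800726.
P(II | observation) = 0.00908564 / 0.0800726 = 0.113467.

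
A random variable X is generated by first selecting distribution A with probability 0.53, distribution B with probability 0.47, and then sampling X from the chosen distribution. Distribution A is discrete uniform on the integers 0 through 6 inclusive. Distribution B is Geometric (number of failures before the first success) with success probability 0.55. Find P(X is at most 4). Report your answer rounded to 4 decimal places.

0.8399

Conditional on each component, P(X ≤ 4): A: 0.714286; B: 0.981547.
By total probability, P(X ≤ 4) = 0.53·0.714286 + 0.47·0.981547 = 0.839899.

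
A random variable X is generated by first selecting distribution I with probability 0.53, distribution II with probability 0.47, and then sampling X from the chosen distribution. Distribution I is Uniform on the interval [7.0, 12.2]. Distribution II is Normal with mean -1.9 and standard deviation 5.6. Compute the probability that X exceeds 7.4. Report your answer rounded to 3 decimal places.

0.512

Conditional on each component, P(X > 7.4): I: 0.923077; II: 0.0483854.
By total probability, P(X > 7.4) = 0.53·0.923077 + 0.47·0.0483854 = 0.511972.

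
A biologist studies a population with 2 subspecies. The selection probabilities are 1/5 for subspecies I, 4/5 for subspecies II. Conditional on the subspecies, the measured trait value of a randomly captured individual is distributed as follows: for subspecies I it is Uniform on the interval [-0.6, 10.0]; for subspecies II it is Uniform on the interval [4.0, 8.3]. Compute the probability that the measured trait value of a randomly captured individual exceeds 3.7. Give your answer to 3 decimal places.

0.919

Conditional on each subspecies, P(X > 3.7): I: 0.59434; II: 1.
By total probability, P(X > 3.7) = 0.2·0.59434 + 0.8·1 = 0.918868.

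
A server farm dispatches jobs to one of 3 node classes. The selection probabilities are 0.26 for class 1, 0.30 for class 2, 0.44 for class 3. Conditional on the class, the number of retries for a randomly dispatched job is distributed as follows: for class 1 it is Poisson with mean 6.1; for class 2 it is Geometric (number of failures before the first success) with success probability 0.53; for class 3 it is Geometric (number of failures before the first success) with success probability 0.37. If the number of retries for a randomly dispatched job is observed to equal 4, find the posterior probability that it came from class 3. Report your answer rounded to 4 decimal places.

0.3825

Likelihoods P(X=4 | ·): 1: 0.129393; 2: 0.0258623; 3: 0.058286.
Posterior ∝ prior × likelihood. Numerator for 3: 0.44·0.058286 = 0.0256458.
Normalizing constant: 0.26·0.129393 + 0.3·0.0258623 + 0.44·0.058286 = 0.0670468.
P(3 | observation) = 0.0256458 / 0.0670468 = 0.382506.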